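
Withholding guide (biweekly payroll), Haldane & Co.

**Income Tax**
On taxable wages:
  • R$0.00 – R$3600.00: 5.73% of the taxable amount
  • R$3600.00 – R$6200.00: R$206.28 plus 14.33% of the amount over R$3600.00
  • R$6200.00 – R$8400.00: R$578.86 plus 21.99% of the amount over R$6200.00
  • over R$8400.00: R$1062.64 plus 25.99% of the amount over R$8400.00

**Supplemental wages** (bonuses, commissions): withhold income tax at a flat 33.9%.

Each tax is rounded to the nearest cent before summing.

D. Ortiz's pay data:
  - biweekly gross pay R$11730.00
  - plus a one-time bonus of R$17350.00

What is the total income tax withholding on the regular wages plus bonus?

R$7809.76

Income Tax: taxable = R$11730.00
  R$1062.64 + 25.99% × (R$11730.00 − R$8400.00) = R$1062.64 + 25.99% × R$3330.00 = R$1928.11
Supplemental (33.9% flat on bonus): 33.9% × R$17350.00 = R$5881.65
Total income tax: R$1928.11 + R$5881.65 = R$7809.76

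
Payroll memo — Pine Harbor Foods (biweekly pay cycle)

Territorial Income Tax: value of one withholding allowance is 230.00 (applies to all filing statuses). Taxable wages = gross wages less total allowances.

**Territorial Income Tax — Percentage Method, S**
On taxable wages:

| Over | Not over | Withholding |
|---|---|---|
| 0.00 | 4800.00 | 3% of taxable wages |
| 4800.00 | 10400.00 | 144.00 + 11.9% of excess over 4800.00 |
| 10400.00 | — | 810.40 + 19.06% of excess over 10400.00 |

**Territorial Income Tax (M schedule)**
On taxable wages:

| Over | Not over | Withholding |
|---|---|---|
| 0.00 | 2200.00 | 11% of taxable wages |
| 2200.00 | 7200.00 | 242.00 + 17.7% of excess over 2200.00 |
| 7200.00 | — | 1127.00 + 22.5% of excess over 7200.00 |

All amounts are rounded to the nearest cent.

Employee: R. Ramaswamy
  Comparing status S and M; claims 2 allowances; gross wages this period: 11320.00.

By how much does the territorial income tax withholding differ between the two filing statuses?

Territorial Income Tax (S): taxable = 11320.00 − 2×230.00 = 10860.00
  810.40 + 19.06% × (10860.00 − 10400.00) = 810.40 + 19.06% × 460.00 = 898.08
Territorial Income Tax (M): taxable = 11320.00 − 2×230.00 = 10860.00
  1127.00 + 22.5% × (10860.00 − 7200.00) = 1127.00 + 22.5% × 3660.00 = 1950.50
Difference: |898.08 − 1950.50| = 1052.42 (higher under M)

1052.42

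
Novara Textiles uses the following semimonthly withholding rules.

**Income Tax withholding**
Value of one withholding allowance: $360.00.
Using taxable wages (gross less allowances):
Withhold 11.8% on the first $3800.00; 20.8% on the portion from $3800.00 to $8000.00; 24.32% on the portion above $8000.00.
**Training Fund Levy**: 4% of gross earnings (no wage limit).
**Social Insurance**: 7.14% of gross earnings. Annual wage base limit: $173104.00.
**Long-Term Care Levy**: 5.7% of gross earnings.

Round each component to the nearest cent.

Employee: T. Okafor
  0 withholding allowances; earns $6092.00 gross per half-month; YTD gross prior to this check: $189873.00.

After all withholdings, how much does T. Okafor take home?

Income Tax: taxable = $6092.00
  $448.40 + 20.8% × ($6092.00 − $3800.00) = $448.40 + 20.8% × $2292.00 = $925.14
Training Fund Levy: 4% × $6092.00 = $243.68
Social Insurance: YTD $189873.00 ≥ cap $173104.00 → $0.00
Long-Term Care Levy: 5.7% × $6092.00 = $347.24
Total withheld: $925.14 + $243.68 + $0.00 + $347.24 = $1516.06
Net pay: $6092.00 − $1516.06 = $4575.94

$4575.94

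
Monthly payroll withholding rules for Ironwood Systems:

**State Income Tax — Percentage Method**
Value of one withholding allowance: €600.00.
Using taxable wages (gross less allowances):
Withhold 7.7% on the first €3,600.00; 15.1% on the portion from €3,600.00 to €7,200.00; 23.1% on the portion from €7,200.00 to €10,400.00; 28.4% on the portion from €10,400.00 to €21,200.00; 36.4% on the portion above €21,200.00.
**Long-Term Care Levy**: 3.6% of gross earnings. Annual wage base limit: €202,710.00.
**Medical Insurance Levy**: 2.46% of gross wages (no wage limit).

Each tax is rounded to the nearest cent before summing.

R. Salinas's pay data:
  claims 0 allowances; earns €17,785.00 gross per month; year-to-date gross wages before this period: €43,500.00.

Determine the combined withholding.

€4,735.11

State Income Tax: taxable = €17,785.00
  €1,560.00 + 28.4% × (€17,785.00 − €10,400.00) = €1,560.00 + 28.4% × €7,385.00 = €3,657.34
Long-Term Care Levy: 3.6% × €17,785.00 = €640.26
Medical Insurance Levy: 2.46% × €17,785.00 = €437.51
Total: €3,657.34 + €640.26 + €437.51 = €4,735.11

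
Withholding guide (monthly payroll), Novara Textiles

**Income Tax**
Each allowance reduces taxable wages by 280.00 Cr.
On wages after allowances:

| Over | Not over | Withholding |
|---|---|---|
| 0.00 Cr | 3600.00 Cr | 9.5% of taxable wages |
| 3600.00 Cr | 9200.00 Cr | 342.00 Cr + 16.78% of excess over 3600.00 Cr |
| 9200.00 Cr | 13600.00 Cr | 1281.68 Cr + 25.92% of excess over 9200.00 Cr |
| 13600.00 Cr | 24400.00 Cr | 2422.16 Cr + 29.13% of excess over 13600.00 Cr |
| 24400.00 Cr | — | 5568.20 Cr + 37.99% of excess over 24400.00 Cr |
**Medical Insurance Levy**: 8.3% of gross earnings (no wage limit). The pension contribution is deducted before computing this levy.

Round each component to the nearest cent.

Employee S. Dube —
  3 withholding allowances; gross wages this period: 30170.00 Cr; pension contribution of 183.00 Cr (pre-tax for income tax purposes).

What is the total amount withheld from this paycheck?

9860.51 Cr

Income Tax: taxable = 30170.00 Cr − 183.00 Cr − 3×280.00 Cr = 29147.00 Cr
  5568.20 Cr + 37.99% × (29147.00 Cr − 24400.00 Cr) = 5568.20 Cr + 37.99% × 4747.00 Cr = 7371.59 Cr
Medical Insurance Levy: 8.3% × 29987.00 Cr = 2488.92 Cr
Total: 7371.59 Cr + 2488.92 Cr = 9860.51 Cr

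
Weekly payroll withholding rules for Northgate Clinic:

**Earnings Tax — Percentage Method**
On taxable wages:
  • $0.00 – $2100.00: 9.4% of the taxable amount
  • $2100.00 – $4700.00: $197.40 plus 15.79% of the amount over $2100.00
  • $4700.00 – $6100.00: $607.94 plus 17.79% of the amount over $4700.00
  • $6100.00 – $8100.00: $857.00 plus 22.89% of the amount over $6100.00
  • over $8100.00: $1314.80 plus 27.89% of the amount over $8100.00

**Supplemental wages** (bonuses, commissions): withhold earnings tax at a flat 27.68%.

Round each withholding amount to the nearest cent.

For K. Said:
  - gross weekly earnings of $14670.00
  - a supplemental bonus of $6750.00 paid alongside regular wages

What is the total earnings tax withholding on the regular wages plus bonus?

$5015.57

Earnings Tax: taxable = $14670.00
  $1314.80 + 27.89% × ($14670.00 − $8100.00) = $1314.80 + 27.89% × $6570.00 = $3147.17
Supplemental (27.68% flat on bonus): 27.68% × $6750.00 = $1868.40
Total earnings tax: $3147.17 + $1868.40 = $5015.57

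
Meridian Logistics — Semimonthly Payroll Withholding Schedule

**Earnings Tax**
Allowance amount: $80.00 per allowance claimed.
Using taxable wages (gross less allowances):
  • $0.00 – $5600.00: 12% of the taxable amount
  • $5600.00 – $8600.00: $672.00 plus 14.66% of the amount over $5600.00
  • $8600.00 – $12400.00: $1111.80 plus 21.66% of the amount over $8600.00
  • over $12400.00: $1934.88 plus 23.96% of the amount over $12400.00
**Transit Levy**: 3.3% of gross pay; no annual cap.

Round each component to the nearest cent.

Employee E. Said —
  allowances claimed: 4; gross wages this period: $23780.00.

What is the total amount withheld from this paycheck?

$5369.60

Earnings Tax: taxable = $23780.00 − 4×$80.00 = $23460.00
  $1934.88 + 23.96% × ($23460.00 − $12400.00) = $1934.88 + 23.96% × $11060.00 = $4584.86
Transit Levy: 3.3% × $23780.00 = $784.74
Total: $4584.86 + $784.74 = $5369.60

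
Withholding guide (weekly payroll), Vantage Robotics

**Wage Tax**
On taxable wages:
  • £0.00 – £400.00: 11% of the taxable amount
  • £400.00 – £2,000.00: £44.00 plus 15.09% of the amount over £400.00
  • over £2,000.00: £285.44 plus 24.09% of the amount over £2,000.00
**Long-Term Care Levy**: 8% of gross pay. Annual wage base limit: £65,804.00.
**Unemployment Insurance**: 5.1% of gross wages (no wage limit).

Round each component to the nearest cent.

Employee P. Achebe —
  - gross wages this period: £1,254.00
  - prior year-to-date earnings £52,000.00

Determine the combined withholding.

Wage Tax: taxable = £1,254.00
  £44.00 + 15.09% × (£1,254.00 − £400.00) = £44.00 + 15.09% × £854.00 = £172.87
Long-Term Care Levy: 8% × £1,254.00 = £100.32
Unemployment Insurance: 5.1% × £1,254.00 = £63.95
Total: £172.87 + £100.32 + £63.95 = £337.14

£337.14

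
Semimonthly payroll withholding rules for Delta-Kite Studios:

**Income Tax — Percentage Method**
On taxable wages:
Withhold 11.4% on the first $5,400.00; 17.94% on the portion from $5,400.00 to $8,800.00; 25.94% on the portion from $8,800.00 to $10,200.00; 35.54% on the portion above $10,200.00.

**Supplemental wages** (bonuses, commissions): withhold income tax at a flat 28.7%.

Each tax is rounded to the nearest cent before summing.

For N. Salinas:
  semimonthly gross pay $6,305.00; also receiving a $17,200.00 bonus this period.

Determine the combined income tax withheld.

$5,714.36

Income Tax: taxable = $6,305.00
  $615.60 + 17.94% × ($6,305.00 − $5,400.00) = $615.60 + 17.94% × $905.00 = $777.96
Supplemental (28.7% flat on bonus): 28.7% × $17,200.00 = $4,936.40
Total income tax: $777.96 + $4,936.40 = $5,714.36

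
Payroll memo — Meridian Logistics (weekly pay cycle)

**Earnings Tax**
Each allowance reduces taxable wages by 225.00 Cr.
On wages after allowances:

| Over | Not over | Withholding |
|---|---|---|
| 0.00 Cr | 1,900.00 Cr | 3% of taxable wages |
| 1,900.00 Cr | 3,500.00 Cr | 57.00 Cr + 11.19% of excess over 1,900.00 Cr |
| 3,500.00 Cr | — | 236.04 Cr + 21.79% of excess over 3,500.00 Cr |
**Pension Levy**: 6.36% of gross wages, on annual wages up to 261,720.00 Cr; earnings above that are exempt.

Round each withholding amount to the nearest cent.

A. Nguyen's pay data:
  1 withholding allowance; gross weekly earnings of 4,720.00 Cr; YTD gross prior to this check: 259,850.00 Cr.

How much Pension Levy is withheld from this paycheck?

Pension Levy: cap 261,720.00 Cr − YTD 259,850.00 Cr = 1,870.00 Cr subject; 6.36% × 1,870.00 Cr = 118.93 Cr

118.93 Cr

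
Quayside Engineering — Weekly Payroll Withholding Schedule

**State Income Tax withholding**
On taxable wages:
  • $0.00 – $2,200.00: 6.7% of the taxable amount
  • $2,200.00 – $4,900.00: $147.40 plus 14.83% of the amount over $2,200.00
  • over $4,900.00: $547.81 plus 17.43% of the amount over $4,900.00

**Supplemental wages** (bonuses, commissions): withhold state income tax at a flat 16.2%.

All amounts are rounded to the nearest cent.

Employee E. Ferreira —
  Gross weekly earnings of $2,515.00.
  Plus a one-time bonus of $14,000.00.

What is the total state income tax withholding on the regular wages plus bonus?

State Income Tax: taxable = $2,515.00
  $147.40 + 14.83% × ($2,515.00 − $2,200.00) = $147.40 + 14.83% × $315.00 = $194.11
Supplemental (16.2% flat on bonus): 16.2% × $14,000.00 = $2,268.00
Total state income tax: $194.11 + $2,268.00 = $2,462.11

$2,462.11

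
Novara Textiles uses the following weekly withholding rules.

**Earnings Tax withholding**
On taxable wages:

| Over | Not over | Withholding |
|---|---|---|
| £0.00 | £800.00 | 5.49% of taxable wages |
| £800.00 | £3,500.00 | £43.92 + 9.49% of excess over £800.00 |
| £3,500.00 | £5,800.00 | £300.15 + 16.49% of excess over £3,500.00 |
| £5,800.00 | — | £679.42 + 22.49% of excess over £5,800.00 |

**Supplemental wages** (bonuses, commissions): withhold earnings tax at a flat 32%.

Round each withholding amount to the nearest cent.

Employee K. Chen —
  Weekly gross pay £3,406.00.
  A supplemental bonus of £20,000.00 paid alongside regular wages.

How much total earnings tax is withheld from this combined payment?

Earnings Tax: taxable = £3,406.00
  £43.92 + 9.49% × (£3,406.00 − £800.00) = £43.92 + 9.49% × £2,606.00 = £291.23
Supplemental (32% flat on bonus): 32% × £20,000.00 = £6,400.00
Total earnings tax: £291.23 + £6,400.00 = £6,691.23

£6,691.23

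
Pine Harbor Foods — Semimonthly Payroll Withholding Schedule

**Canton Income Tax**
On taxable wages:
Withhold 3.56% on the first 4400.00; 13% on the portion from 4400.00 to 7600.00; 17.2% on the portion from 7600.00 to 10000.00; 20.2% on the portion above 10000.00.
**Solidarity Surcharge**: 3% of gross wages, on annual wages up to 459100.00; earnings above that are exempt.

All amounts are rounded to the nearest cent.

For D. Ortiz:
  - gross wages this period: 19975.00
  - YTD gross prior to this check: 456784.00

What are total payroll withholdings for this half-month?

3069.87

Canton Income Tax: taxable = 19975.00
  985.44 + 20.2% × (19975.00 − 10000.00) = 985.44 + 20.2% × 9975.00 = 3000.39
Solidarity Surcharge: cap 459100.00 − YTD 456784.00 = 2316.00 subject; 3% × 2316.00 = 69.48
Total: 3000.39 + 69.48 = 3069.87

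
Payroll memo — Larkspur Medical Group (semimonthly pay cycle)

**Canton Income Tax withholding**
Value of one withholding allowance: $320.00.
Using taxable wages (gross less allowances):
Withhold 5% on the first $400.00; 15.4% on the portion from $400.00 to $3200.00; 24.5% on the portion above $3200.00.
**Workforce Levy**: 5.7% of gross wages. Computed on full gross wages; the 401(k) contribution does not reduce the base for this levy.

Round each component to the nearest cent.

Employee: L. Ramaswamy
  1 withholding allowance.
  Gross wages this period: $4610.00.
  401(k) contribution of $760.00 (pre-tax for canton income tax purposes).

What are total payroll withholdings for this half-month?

Canton Income Tax: taxable = $4610.00 − $760.00 − 1×$320.00 = $3530.00
  $451.20 + 24.5% × ($3530.00 − $3200.00) = $451.20 + 24.5% × $330.00 = $532.05
Workforce Levy: 5.7% × $4610.00 = $262.77
Total: $532.05 + $262.77 = $794.82

$794.82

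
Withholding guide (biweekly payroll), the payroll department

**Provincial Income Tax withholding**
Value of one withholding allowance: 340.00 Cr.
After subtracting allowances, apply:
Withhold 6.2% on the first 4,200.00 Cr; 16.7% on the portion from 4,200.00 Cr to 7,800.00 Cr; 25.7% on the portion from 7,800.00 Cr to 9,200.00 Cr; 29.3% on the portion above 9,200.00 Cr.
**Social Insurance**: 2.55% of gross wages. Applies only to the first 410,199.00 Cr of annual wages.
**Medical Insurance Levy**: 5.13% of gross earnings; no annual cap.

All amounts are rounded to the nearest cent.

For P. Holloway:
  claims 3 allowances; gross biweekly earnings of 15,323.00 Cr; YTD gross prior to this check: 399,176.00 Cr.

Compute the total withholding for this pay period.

Provincial Income Tax: taxable = 15,323.00 Cr − 3×340.00 Cr = 14,303.00 Cr
  1,221.40 Cr + 29.3% × (14,303.00 Cr − 9,200.00 Cr) = 1,221.40 Cr + 29.3% × 5,103.00 Cr = 2,716.58 Cr
Social Insurance: cap 410,199.00 Cr − YTD 399,176.00 Cr = 11,023.00 Cr subject; 2.55% × 11,023.00 Cr = 281.09 Cr
Medical Insurance Levy: 5.13% × 15,323.00 Cr = 786.07 Cr
Total: 2,716.58 Cr + 281.09 Cr + 786.07 Cr = 3,783.74 Cr

3,783.74 Cr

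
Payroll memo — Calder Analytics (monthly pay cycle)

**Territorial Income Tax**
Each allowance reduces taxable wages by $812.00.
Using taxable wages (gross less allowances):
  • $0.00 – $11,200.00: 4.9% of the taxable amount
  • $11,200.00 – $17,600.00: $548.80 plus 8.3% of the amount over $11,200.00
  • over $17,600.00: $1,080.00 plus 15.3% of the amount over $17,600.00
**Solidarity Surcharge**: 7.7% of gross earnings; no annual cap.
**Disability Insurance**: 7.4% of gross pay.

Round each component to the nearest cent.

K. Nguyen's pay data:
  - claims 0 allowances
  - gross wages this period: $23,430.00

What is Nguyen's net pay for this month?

$17,920.08

Territorial Income Tax: taxable = $23,430.00
  $1,080.00 + 15.3% × ($23,430.00 − $17,600.00) = $1,080.00 + 15.3% × $5,830.00 = $1,971.99
Solidarity Surcharge: 7.7% × $23,430.00 = $1,804.11
Disability Insurance: 7.4% × $23,430.00 = $1,733.82
Total withheld: $1,971.99 + $1,804.11 + $1,733.82 = $5,509.92
Net pay: $23,430.00 − $5,509.92 = $17,920.08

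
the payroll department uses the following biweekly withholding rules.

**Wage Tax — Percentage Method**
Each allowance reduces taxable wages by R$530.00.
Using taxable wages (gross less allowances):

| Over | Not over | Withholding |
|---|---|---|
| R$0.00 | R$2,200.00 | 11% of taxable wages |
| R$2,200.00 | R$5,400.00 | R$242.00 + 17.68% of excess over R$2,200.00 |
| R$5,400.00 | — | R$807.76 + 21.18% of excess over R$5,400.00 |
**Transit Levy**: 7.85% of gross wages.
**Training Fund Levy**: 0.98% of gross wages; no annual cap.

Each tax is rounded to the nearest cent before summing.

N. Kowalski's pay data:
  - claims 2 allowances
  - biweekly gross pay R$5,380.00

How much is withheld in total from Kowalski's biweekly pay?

Wage Tax: taxable = R$5,380.00 − 2×R$530.00 = R$4,320.00
  R$242.00 + 17.68% × (R$4,320.00 − R$2,200.00) = R$242.00 + 17.68% × R$2,120.00 = R$616.82
Transit Levy: 7.85% × R$5,380.00 = R$422.33
Training Fund Levy: 0.98% × R$5,380.00 = R$52.72
Total: R$616.82 + R$422.33 + R$52.72 = R$1,091.87

R$1,091.87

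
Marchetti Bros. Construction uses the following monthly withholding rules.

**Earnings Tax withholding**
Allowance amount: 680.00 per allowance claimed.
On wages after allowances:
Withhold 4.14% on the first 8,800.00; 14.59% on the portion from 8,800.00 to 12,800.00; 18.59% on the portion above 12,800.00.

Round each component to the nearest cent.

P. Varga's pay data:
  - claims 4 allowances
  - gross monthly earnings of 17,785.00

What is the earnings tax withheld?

Earnings Tax: taxable = 17,785.00 − 4×680.00 = 15,065.00
  947.92 + 18.59% × (15,065.00 − 12,800.00) = 947.92 + 18.59% × 2,265.00 = 1,368.98

1,368.98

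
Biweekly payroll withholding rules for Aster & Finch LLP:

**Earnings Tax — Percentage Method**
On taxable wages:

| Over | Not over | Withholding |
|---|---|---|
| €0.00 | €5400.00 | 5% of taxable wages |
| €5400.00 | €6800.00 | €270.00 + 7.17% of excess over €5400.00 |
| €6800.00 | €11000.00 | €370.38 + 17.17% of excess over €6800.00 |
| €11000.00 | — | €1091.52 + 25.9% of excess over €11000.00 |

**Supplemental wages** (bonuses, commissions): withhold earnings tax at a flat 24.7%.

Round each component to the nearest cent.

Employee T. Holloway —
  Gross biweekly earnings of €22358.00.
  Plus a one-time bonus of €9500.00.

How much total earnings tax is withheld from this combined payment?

€6379.74

Earnings Tax: taxable = €22358.00
  €1091.52 + 25.9% × (€22358.00 − €11000.00) = €1091.52 + 25.9% × €11358.00 = €4033.24
Supplemental (24.7% flat on bonus): 24.7% × €9500.00 = €2346.50
Total earnings tax: €4033.24 + €2346.50 = €6379.74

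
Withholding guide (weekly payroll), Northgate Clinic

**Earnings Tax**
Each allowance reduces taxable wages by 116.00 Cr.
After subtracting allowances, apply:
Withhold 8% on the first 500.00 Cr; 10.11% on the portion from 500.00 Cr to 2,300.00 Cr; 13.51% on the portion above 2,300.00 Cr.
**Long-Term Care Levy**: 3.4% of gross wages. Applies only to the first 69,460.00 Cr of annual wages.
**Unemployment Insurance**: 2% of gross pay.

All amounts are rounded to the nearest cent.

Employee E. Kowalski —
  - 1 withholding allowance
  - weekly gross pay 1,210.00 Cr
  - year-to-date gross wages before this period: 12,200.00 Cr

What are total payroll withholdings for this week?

165.39 Cr

Earnings Tax: taxable = 1,210.00 Cr − 1×116.00 Cr = 1,094.00 Cr
  40.00 Cr + 10.11% × (1,094.00 Cr − 500.00 Cr) = 40.00 Cr + 10.11% × 594.00 Cr = 100.05 Cr
Long-Term Care Levy: 3.4% × 1,210.00 Cr = 41.14 Cr
Unemployment Insurance: 2% × 1,210.00 Cr = 24.20 Cr
Total: 100.05 Cr + 41.14 Cr + 24.20 Cr = 165.39 Cr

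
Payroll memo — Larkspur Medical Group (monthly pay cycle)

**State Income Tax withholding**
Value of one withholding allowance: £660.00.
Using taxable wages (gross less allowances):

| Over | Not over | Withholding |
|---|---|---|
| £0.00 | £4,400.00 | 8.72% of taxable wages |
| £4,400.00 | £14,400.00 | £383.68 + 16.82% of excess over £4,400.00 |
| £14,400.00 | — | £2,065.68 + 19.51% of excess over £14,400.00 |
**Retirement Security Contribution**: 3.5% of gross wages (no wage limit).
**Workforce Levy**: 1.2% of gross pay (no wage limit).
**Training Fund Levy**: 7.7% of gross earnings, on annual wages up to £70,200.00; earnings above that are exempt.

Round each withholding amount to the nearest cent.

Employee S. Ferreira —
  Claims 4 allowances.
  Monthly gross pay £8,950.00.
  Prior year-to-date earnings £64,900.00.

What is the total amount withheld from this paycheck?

State Income Tax: taxable = £8,950.00 − 4×£660.00 = £6,310.00
  £383.68 + 16.82% × (£6,310.00 − £4,400.00) = £383.68 + 16.82% × £1,910.00 = £704.94
Retirement Security Contribution: 3.5% × £8,950.00 = £313.25
Workforce Levy: 1.2% × £8,950.00 = £107.40
Training Fund Levy: cap £70,200.00 − YTD £64,900.00 = £5,300.00 subject; 7.7% × £5,300.00 = £408.10
Total: £704.94 + £313.25 + £107.40 + £408.10 = £1,533.69

£1,533.69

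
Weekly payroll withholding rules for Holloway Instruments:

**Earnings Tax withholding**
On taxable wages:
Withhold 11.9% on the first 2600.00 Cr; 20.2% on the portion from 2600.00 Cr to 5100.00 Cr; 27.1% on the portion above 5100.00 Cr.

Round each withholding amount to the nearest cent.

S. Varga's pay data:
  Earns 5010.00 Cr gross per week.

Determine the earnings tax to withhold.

796.22 Cr

Earnings Tax: taxable = 5010.00 Cr
  309.40 Cr + 20.2% × (5010.00 Cr − 2600.00 Cr) = 309.40 Cr + 20.2% × 2410.00 Cr = 796.22 Cr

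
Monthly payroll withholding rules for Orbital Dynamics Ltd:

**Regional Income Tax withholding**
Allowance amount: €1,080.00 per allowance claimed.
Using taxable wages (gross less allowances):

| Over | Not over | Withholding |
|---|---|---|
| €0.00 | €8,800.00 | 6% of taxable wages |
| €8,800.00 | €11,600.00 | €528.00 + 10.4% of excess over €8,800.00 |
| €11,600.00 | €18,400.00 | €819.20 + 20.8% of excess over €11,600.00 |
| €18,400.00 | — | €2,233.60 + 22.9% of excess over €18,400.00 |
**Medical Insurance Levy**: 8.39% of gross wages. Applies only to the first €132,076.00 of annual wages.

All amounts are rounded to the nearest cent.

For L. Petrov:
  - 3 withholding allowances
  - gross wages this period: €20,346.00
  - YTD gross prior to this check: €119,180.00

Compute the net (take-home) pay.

€17,299.58

Regional Income Tax: taxable = €20,346.00 − 3×€1,080.00 = €17,106.00
  €819.20 + 20.8% × (€17,106.00 − €11,600.00) = €819.20 + 20.8% × €5,506.00 = €1,964.45
Medical Insurance Levy: cap €132,076.00 − YTD €119,180.00 = €12,896.00 subject; 8.39% × €12,896.00 = €1,081.97
Total withheld: €1,964.45 + €1,081.97 = €3,046.42
Net pay: €20,346.00 − €3,046.42 = €17,299.58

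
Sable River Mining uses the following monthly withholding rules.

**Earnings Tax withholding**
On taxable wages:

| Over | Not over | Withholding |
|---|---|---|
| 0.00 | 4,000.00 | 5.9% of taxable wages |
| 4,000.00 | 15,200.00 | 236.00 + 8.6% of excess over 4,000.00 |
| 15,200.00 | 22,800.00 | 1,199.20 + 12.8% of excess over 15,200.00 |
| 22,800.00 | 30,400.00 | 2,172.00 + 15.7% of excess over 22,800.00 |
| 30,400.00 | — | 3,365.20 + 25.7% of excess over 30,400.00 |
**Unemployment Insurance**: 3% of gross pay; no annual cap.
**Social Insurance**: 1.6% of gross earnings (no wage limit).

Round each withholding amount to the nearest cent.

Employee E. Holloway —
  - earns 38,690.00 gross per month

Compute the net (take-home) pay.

Earnings Tax: taxable = 38,690.00
  3,365.20 + 25.7% × (38,690.00 − 30,400.00) = 3,365.20 + 25.7% × 8,290.00 = 5,495.73
Unemployment Insurance: 3% × 38,690.00 = 1,160.70
Social Insurance: 1.6% × 38,690.00 = 619.04
Total withheld: 5,495.73 + 1,160.70 + 619.04 = 7,275.47
Net pay: 38,690.00 − 7,275.47 = 31,414.53

31,414.53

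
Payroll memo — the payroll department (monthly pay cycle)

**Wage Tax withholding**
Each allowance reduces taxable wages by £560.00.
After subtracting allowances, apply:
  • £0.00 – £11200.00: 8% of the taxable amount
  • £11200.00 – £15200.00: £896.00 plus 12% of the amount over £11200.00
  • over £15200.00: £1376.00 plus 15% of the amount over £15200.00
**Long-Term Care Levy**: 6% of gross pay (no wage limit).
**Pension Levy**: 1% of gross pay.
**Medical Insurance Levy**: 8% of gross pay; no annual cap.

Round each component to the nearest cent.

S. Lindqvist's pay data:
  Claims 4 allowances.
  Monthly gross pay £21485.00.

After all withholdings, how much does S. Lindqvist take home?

Wage Tax: taxable = £21485.00 − 4×£560.00 = £19245.00
  £1376.00 + 15% × (£19245.00 − £15200.00) = £1376.00 + 15% × £4045.00 = £1982.75
Long-Term Care Levy: 6% × £21485.00 = £1289.10
Pension Levy: 1% × £21485.00 = £214.85
Medical Insurance Levy: 8% × £21485.00 = £1718.80
Total withheld: £1982.75 + £1289.10 + £214.85 + £1718.80 = £5205.50
Net pay: £21485.00 − £5205.50 = £16279.50

£16279.50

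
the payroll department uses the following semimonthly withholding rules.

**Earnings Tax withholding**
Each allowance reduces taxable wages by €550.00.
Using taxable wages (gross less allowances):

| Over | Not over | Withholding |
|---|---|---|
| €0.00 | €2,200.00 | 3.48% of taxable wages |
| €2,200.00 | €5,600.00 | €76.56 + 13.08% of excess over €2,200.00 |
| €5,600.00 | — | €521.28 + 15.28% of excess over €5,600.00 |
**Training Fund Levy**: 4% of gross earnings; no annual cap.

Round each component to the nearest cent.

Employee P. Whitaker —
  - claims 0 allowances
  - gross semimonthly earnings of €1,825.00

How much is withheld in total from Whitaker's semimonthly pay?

Earnings Tax: taxable = €1,825.00
  3.48% × €1,825.00 = €63.51
Training Fund Levy: 4% × €1,825.00 = €73.00
Total: €63.51 + €73.00 = €136.51

€136.51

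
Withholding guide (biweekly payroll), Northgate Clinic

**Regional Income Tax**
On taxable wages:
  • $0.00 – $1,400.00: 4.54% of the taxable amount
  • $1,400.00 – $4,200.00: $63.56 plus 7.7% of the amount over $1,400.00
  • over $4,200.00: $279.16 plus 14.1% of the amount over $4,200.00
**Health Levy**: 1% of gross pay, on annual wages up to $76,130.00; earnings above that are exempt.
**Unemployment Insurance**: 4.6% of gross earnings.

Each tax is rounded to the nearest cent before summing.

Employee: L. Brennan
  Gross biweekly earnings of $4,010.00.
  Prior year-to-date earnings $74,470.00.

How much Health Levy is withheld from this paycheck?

$16.60

Health Levy: cap $76,130.00 − YTD $74,470.00 = $1,660.00 subject; 1% × $1,660.00 = $16.60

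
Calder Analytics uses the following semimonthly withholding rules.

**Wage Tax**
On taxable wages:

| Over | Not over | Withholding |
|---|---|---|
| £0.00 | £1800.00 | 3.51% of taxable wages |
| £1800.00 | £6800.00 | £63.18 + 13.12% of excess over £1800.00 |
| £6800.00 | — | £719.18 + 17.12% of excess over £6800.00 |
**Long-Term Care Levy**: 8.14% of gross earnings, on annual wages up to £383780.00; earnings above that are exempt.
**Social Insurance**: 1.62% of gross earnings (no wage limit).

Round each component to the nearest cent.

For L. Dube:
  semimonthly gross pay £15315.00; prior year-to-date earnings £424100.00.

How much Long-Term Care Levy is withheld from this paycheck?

Long-Term Care Levy: YTD £424100.00 ≥ cap £383780.00 → £0.00

£0.00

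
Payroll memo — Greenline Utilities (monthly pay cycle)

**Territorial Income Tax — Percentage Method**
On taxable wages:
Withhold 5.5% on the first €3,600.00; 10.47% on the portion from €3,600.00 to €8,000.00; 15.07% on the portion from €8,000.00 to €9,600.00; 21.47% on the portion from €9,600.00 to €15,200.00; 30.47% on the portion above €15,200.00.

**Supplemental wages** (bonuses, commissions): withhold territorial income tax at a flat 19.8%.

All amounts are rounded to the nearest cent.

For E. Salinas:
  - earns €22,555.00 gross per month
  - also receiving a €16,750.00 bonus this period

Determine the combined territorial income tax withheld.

Territorial Income Tax: taxable = €22,555.00
  €2,102.12 + 30.47% × (€22,555.00 − €15,200.00) = €2,102.12 + 30.47% × €7,355.00 = €4,343.19
Supplemental (19.8% flat on bonus): 19.8% × €16,750.00 = €3,316.50
Total territorial income tax: €4,343.19 + €3,316.50 = €7,659.69

€7,659.69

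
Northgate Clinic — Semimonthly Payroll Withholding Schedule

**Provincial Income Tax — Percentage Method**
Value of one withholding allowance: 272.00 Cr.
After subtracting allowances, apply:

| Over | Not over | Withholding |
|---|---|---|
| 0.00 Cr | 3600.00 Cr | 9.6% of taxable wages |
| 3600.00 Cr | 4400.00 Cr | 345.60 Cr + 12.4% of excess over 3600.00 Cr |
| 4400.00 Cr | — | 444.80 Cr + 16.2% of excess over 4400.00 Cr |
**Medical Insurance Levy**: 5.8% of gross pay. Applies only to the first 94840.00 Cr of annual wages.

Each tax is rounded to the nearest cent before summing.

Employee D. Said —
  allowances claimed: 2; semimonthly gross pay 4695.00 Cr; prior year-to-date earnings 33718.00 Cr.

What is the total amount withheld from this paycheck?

686.23 Cr

Provincial Income Tax: taxable = 4695.00 Cr − 2×272.00 Cr = 4151.00 Cr
  345.60 Cr + 12.4% × (4151.00 Cr − 3600.00 Cr) = 345.60 Cr + 12.4% × 551.00 Cr = 413.92 Cr
Medical Insurance Levy: 5.8% × 4695.00 Cr = 272.31 Cr
Total: 413.92 Cr + 272.31 Cr = 686.23 Cr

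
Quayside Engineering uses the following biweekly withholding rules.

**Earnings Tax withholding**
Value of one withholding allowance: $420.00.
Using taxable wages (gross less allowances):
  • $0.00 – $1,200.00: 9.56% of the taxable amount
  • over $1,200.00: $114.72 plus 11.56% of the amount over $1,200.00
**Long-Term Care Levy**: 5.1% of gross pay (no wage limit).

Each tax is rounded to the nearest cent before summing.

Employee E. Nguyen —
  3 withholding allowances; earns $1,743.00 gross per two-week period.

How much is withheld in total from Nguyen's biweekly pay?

$135.06

Earnings Tax: taxable = $1,743.00 − 3×$420.00 = $483.00
  9.56% × $483.00 = $46.17
Long-Term Care Levy: 5.1% × $1,743.00 = $88.89
Total: $46.17 + $88.89 = $135.06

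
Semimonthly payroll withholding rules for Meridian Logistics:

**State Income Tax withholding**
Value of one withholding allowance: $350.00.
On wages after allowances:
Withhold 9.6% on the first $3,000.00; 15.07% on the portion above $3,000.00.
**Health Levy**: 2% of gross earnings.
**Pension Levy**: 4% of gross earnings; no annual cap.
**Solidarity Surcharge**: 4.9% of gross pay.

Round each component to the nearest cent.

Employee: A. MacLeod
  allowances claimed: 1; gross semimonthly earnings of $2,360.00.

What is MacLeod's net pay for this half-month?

State Income Tax: taxable = $2,360.00 − 1×$350.00 = $2,010.00
  9.6% × $2,010.00 = $192.96
Health Levy: 2% × $2,360.00 = $47.20
Pension Levy: 4% × $2,360.00 = $94.40
Solidarity Surcharge: 4.9% × $2,360.00 = $115.64
Total withheld: $192.96 + $47.20 + $94.40 + $115.64 = $450.20
Net pay: $2,360.00 − $450.20 = $1,909.80

$1,909.80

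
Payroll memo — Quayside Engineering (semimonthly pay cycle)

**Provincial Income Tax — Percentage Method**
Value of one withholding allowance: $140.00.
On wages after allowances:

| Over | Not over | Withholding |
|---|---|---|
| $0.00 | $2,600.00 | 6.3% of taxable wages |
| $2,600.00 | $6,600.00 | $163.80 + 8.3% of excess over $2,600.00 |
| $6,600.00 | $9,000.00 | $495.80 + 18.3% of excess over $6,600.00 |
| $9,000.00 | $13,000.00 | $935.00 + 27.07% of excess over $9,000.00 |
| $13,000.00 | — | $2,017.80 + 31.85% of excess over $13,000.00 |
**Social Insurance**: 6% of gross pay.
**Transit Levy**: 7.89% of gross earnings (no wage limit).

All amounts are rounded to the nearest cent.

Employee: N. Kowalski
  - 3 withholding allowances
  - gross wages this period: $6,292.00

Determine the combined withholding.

$1,309.34

Provincial Income Tax: taxable = $6,292.00 − 3×$140.00 = $5,872.00
  $163.80 + 8.3% × ($5,872.00 − $2,600.00) = $163.80 + 8.3% × $3,272.00 = $435.38
Social Insurance: 6% × $6,292.00 = $377.52
Transit Levy: 7.89% × $6,292.00 = $496.44
Total: $435.38 + $377.52 + $496.44 = $1,309.34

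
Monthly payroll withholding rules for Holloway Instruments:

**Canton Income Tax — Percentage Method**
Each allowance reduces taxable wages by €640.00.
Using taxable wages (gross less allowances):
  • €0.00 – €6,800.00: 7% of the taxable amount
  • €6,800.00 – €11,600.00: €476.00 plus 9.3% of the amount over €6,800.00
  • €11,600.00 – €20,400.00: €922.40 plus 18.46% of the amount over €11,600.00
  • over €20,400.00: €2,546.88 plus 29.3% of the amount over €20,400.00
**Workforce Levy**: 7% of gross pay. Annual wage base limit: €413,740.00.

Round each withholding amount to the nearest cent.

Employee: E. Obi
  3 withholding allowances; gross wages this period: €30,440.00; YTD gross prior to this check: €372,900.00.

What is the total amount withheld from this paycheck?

€7,056.84

Canton Income Tax: taxable = €30,440.00 − 3×€640.00 = €28,520.00
  €2,546.88 + 29.3% × (€28,520.00 − €20,400.00) = €2,546.88 + 29.3% × €8,120.00 = €4,926.04
Workforce Levy: 7% × €30,440.00 = €2,130.80
Total: €4,926.04 + €2,130.80 = €7,056.84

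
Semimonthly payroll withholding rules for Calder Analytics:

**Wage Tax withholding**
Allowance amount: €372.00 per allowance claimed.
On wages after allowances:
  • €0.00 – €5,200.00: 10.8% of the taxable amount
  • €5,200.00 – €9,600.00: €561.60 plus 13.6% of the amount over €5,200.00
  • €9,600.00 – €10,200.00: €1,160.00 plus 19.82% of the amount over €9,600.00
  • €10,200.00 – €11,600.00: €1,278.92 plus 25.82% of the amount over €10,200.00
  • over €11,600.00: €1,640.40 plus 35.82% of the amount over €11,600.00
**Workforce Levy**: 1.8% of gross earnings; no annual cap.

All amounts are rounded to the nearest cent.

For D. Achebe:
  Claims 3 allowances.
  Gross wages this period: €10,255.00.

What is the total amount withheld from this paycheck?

Wage Tax: taxable = €10,255.00 − 3×€372.00 = €9,139.00
  €561.60 + 13.6% × (€9,139.00 − €5,200.00) = €561.60 + 13.6% × €3,939.00 = €1,097.30
Workforce Levy: 1.8% × €10,255.00 = €184.59
Total: €1,097.30 + €184.59 = €1,281.89

€1,281.89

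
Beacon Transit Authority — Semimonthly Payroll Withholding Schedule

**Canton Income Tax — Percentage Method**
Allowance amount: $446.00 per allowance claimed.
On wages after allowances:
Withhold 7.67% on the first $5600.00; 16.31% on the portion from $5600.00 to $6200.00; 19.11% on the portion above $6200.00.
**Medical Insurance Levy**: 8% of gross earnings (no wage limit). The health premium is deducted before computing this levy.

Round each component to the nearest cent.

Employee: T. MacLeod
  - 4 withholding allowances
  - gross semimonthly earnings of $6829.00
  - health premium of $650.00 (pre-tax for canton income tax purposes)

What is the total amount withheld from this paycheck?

Canton Income Tax: taxable = $6829.00 − $650.00 − 4×$446.00 = $4395.00
  7.67% × $4395.00 = $337.10
Medical Insurance Levy: 8% × $6179.00 = $494.32
Total: $337.10 + $494.32 = $831.42

$831.42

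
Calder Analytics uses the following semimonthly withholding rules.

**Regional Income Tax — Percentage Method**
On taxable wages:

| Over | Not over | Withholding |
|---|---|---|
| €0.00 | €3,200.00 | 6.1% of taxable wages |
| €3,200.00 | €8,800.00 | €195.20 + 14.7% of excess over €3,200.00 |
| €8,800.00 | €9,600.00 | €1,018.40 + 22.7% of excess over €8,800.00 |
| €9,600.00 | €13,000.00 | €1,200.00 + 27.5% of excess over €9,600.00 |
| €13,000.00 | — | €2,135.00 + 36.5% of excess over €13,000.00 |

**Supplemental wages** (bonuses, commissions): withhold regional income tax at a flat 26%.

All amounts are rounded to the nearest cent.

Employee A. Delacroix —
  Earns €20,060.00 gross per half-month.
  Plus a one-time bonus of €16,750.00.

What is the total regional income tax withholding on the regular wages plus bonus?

Regional Income Tax: taxable = €20,060.00
  €2,135.00 + 36.5% × (€20,060.00 − €13,000.00) = €2,135.00 + 36.5% × €7,060.00 = €4,711.90
Supplemental (26% flat on bonus): 26% × €16,750.00 = €4,355.00
Total regional income tax: €4,711.90 + €4,355.00 = €9,066.90

€9,066.90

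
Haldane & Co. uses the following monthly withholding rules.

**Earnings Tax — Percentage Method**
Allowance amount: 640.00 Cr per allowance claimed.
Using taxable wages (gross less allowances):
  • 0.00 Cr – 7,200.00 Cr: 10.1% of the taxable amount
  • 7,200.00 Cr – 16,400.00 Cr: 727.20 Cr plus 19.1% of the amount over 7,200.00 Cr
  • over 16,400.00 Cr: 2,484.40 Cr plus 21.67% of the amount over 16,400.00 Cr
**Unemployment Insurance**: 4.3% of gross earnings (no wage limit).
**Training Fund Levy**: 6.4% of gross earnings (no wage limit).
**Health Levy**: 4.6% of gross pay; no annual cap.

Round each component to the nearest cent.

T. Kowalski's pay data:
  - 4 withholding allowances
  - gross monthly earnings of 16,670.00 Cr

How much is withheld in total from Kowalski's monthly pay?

Earnings Tax: taxable = 16,670.00 Cr − 4×640.00 Cr = 14,110.00 Cr
  727.20 Cr + 19.1% × (14,110.00 Cr − 7,200.00 Cr) = 727.20 Cr + 19.1% × 6,910.00 Cr = 2,047.01 Cr
Unemployment Insurance: 4.3% × 16,670.00 Cr = 716.81 Cr
Training Fund Levy: 6.4% × 16,670.00 Cr = 1,066.88 Cr
Health Levy: 4.6% × 16,670.00 Cr = 766.82 Cr
Total: 2,047.01 Cr + 716.81 Cr + 1,066.88 Cr + 766.82 Cr = 4,597.52 Cr

4,597.52 Cr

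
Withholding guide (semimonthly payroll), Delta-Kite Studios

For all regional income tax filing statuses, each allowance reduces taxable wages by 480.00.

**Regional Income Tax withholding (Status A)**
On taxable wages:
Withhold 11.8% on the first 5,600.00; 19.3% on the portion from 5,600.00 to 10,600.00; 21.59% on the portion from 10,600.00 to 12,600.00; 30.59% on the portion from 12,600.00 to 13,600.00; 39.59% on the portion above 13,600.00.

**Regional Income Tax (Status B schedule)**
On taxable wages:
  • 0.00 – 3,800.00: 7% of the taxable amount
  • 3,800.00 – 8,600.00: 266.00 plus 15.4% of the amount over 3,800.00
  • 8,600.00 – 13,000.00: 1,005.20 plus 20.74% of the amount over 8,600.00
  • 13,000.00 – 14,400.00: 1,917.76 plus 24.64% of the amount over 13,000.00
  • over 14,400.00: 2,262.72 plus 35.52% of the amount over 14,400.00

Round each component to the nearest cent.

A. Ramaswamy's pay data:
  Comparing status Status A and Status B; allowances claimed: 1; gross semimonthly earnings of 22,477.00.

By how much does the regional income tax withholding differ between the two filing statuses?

Regional Income Tax (Status A): taxable = 22,477.00 − 1×480.00 = 21,997.00
  2,363.50 + 39.59% × (21,997.00 − 13,600.00) = 2,363.50 + 39.59% × 8,397.00 = 5,687.87
Regional Income Tax (Status B): taxable = 22,477.00 − 1×480.00 = 21,997.00
  2,262.72 + 35.52% × (21,997.00 − 14,400.00) = 2,262.72 + 35.52% × 7,597.00 = 4,961.17
Difference: |5,687.87 − 4,961.17| = 726.70 (higher under Status A)

726.70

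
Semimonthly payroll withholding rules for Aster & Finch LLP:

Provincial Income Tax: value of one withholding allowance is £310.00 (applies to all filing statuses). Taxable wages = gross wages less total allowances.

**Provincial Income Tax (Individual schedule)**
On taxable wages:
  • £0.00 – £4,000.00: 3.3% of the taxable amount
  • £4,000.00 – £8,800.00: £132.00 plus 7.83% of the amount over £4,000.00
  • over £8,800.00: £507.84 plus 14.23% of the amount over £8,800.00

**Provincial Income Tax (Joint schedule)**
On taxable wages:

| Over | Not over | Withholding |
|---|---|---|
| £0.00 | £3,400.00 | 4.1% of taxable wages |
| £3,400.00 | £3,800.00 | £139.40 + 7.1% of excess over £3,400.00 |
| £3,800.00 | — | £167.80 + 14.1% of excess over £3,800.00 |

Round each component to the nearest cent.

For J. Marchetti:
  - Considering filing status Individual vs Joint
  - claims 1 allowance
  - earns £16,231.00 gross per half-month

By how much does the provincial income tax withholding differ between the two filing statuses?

£355.70

Provincial Income Tax (Individual): taxable = £16,231.00 − 1×£310.00 = £15,921.00
  £507.84 + 14.23% × (£15,921.00 − £8,800.00) = £507.84 + 14.23% × £7,121.00 = £1,521.16
Provincial Income Tax (Joint): taxable = £16,231.00 − 1×£310.00 = £15,921.00
  £167.80 + 14.1% × (£15,921.00 − £3,800.00) = £167.80 + 14.1% × £12,121.00 = £1,876.86
Difference: |£1,521.16 − £1,876.86| = £355.70 (higher under Joint)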